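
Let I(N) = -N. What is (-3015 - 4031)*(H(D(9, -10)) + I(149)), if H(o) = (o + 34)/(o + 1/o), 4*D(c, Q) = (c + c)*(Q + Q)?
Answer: 8469355414/8101 ≈ 1.0455e+6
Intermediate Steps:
D(c, Q) = Q*c (D(c, Q) = ((c + c)*(Q + Q))/4 = ((2*c)*(2*Q))/4 = (4*Q*c)/4 = Q*c)
H(o) = (34 + o)/(o + 1/o)
(-3015 - 4031)*(H(D(9, -10)) + I(149)) = (-3015 - 4031)*((-10*9)*(34 - 10*9)/(1 + (-10*9)**2) - 1*149) = -7046*(-90*(34 - 90)/(1 + (-90)**2) - 149) = -7046*(-90*(-56)/(1 + 8100) - 149) = -7046*(-90*(-56)/8101 - 149) = -7046*(-90*1/8101*(-56) - 149) = -7046*(5040/8101 - 149) = -7046*(-1202009/8101) = 8469355414/8101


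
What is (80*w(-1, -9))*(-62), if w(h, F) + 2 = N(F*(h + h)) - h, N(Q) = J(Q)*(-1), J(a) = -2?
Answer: -4960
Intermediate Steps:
N(Q) = 2 (N(Q) = -2*(-1) = 2)
w(h, F) = -h (w(h, F) = -2 + (2 - h) = -h)
(80*w(-1, -9))*(-62) = (80*(-1*(-1)))*(-62) = (80*1)*(-62) = 80*(-62) = -4960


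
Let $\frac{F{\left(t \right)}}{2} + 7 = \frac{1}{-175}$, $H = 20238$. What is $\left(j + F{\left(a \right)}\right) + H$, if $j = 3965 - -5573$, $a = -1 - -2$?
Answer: $\frac{5208348}{175} \approx 29762.0$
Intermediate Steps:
$a = 1$ ($a = -1 + 2 = 1$)
$F{\left(t \right)} = - \frac{2452}{175}$ ($F{\left(t \right)} = -14 + \frac{2}{-175} = -14 + 2 \left(- \frac{1}{175}\right) = -14 - \frac{2}{175} = - \frac{2452}{175}$)
$j = 9538$ ($j = 3965 + 5573 = 9538$)
$\left(j + F{\left(a \right)}\right) + H = \left(9538 - \frac{2452}{175}\right) + 20238 = \frac{1666698}{175} + 20238 = \frac{5208348}{175}$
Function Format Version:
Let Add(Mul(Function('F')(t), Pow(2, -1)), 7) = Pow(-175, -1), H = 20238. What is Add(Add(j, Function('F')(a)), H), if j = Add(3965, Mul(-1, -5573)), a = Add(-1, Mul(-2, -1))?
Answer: Rational(5208348, 175) ≈ 29762.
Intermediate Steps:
a = 1 (a = Add(-1, 2) = 1)
Function('F')(t) = Rational(-2452, 175) (Function('F')(t) = Add(-14, Mul(2, Pow(-175, -1))) = Add(-14, Mul(2, Rational(-1, 175))) = Add(-14, Rational(-2, 175)) = Rational(-2452, 175))
j = 9538 (j = Add(3965, 5573) = 9538)
Add(Add(j, Function('F')(a)), H) = Add(Add(9538, Rational(-2452, 175)), 20238) = Add(Rational(1666698, 175), 20238) = Rational(5208348, 175)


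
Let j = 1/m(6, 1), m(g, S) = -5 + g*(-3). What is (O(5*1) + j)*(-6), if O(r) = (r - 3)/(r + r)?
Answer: -108/115 ≈ -0.93913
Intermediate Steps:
m(g, S) = -5 - 3*g
j = -1/23 (j = 1/(-5 - 3*6) = 1/(-5 - 18) = 1/(-23) = -1/23 ≈ -0.043478)
O(r) = (-3 + r)/(2*r) (O(r) = (-3 + r)/((2*r)) = (-3 + r)*(1/(2*r)) = (-3 + r)/(2*r))
(O(5*1) + j)*(-6) = ((-3 + 5*1)/(2*((5*1))) - 1/23)*(-6) = ((½)*(-3 + 5)/5 - 1/23)*(-6) = ((½)*(⅕)*2 - 1/23)*(-6) = (⅕ - 1/23)*(-6) = (18/115)*(-6) = -108/115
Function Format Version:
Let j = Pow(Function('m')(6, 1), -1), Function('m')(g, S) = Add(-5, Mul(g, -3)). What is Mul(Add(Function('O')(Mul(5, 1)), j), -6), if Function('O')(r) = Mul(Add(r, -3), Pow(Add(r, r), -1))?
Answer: Rational(-108, 115) ≈ -0.93913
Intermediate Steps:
Function('m')(g, S) = Add(-5, Mul(-3, g))
j = Rational(-1, 23) (j = Pow(Add(-5, Mul(-3, 6)), -1) = Pow(Add(-5, -18), -1) = Pow(-23, -1) = Rational(-1, 23) ≈ -0.043478)
Function('O')(r) = Mul(Rational(1, 2), Pow(r, -1), Add(-3, r)) (Function('O')(r) = Mul(Add(-3, r), Pow(Mul(2, r), -1)) = Mul(Add(-3, r), Mul(Rational(1, 2), Pow(r, -1))) = Mul(Rational(1, 2), Pow(r, -1), Add(-3, r)))
Mul(Add(Function('O')(Mul(5, 1)), j), -6) = Mul(Add(Mul(Rational(1, 2), Pow(Mul(5, 1), -1), Add(-3, Mul(5, 1))), Rational(-1, 23)), -6) = Mul(Add(Mul(Rational(1, 2), Pow(5, -1), Add(-3, 5)), Rational(-1, 23)), -6) = Mul(Add(Mul(Rational(1, 2), Rational(1, 5), 2), Rational(-1, 23)), -6) = Mul(Add(Rational(1, 5), Rational(-1, 23)), -6) = Mul(Rational(18, 115), -6) = Rational(-108, 115)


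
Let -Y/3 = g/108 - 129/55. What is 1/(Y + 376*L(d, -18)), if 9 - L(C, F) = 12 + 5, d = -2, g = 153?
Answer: -220/661147 ≈ -0.00033276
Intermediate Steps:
Y = 613/220 (Y = -3*(153/108 - 129/55) = -3*(153*(1/108) - 129*1/55) = -3*(17/12 - 129/55) = -3*(-613/660) = 613/220 ≈ 2.7864)
L(C, F) = -8 (L(C, F) = 9 - (12 + 5) = 9 - 1*17 = 9 - 17 = -8)
1/(Y + 376*L(d, -18)) = 1/(613/220 + 376*(-8)) = 1/(613/220 - 3008) = 1/(-661147/220) = -220/661147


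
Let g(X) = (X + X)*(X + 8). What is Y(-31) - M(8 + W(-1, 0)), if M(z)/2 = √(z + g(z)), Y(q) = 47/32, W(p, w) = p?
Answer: 47/32 - 2*√217 ≈ -27.993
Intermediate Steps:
g(X) = 2*X*(8 + X) (g(X) = (2*X)*(8 + X) = 2*X*(8 + X))
Y(q) = 47/32 (Y(q) = 47*(1/32) = 47/32)
M(z) = 2*√(z + 2*z*(8 + z))
Y(-31) - M(8 + W(-1, 0)) = 47/32 - 2*√((8 - 1)*(17 + 2*(8 - 1))) = 47/32 - 2*√(7*(17 + 2*7)) = 47/32 - 2*√(7*(17 + 14)) = 47/32 - 2*√(7*31) = 47/32 - 2*√217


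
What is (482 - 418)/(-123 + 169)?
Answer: 32/23 ≈ 1.3913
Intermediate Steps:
(482 - 418)/(-123 + 169) = 64/46 = 64*(1/46) = 32/23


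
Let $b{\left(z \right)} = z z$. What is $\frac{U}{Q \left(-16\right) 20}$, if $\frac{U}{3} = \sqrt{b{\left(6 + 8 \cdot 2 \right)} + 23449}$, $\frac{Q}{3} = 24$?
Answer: $- \frac{\sqrt{23933}}{7680} \approx -0.020144$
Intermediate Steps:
$Q = 72$ ($Q = 3 \cdot 24 = 72$)
$b{\left(z \right)} = z^{2}$
$U = 3 \sqrt{23933}$ ($U = 3 \sqrt{\left(6 + 8 \cdot 2\right)^{2} + 23449} = 3 \sqrt{\left(6 + 16\right)^{2} + 23449} = 3 \sqrt{22^{2} + 23449} = 3 \sqrt{484 + 23449} = 3 \sqrt{23933} \approx 464.11$)
$\frac{U}{Q \left(-16\right) 20} = \frac{3 \sqrt{23933}}{72 \left(-16\right) 20} = \frac{3 \sqrt{23933}}{\left(-1152\right) 20} = \frac{3 \sqrt{23933}}{-23040} = 3 \sqrt{23933} \left(- \frac{1}{23040}\right) = - \frac{\sqrt{23933}}{7680}$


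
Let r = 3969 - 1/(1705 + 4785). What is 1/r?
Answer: 6490/25758809 ≈ 0.00025195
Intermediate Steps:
r = 25758809/6490 (r = 3969 - 1/6490 = 25758809/6490 ≈ 3969.0)
1/r = 1/(25758809/6490) = 6490/25758809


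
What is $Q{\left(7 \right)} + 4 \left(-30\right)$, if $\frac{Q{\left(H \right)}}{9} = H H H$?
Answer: $2967$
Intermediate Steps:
$Q{\left(H \right)} = 9 H^{3}$ ($Q{\left(H \right)} = 9 H H H = 9 H^{2} H = 9 H^{3}$)
$Q{\left(7 \right)} + 4 \left(-30\right) = 9 \cdot 7^{3} + 4 \left(-30\right) = 9 \cdot 343 - 120 = 3087 - 120 = 2967$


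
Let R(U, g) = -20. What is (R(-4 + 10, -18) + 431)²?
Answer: 168921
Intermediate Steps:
(R(-4 + 10, -18) + 431)² = (-20 + 431)² = 411² = 168921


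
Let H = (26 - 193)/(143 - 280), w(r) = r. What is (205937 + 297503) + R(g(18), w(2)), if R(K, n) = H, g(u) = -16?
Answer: 68971447/137 ≈ 5.0344e+5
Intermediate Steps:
H = 167/137 (H = -167/(-137) = -167*(-1/137) = 167/137 ≈ 1.2190)
R(K, n) = 167/137
(205937 + 297503) + R(g(18), w(2)) = (205937 + 297503) + 167/137 = 503440 + 167/137 = 68971447/137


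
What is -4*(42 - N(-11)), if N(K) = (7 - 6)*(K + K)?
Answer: -256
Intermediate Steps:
N(K) = 2*K (N(K) = 1*(2*K) = 2*K)
-4*(42 - N(-11)) = -4*(42 - 2*(-11)) = -4*(42 - 1*(-22)) = -4*(42 + 22) = -4*64 = -256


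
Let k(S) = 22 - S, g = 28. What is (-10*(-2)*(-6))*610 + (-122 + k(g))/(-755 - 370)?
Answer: -82349872/1125 ≈ -73200.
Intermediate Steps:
(-10*(-2)*(-6))*610 + (-122 + k(g))/(-755 - 370) = (-10*(-2)*(-6))*610 + (-122 + (22 - 1*28))/(-755 - 370) = (20*(-6))*610 + (-122 + (22 - 28))/(-1125) = -120*610 + (-122 - 6)*(-1/1125) = -73200 - 128*(-1/1125) = -73200 + 128/1125 = -82349872/1125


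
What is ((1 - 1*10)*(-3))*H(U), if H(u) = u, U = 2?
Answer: 54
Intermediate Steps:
((1 - 1*10)*(-3))*H(U) = ((1 - 1*10)*(-3))*2 = ((1 - 10)*(-3))*2 = -9*(-3)*2 = 27*2 = 54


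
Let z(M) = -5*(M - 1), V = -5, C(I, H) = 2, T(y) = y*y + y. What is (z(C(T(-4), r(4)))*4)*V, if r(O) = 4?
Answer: 100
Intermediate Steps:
T(y) = y + y² (T(y) = y² + y = y + y²)
z(M) = 5 - 5*M (z(M) = -5*(-1 + M) = 5 - 5*M)
(z(C(T(-4), r(4)))*4)*V = ((5 - 5*2)*4)*(-5) = ((5 - 10)*4)*(-5) = -5*4*(-5) = -20*(-5) = 100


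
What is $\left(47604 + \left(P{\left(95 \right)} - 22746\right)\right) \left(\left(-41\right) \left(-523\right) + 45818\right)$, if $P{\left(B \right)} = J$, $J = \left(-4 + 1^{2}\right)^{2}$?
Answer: $1672579287$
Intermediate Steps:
$J = 9$ ($J = \left(-4 + 1\right)^{2} = \left(-3\right)^{2} = 9$)
$P{\left(B \right)} = 9$
$\left(47604 + \left(P{\left(95 \right)} - 22746\right)\right) \left(\left(-41\right) \left(-523\right) + 45818\right) = \left(47604 + \left(9 - 22746\right)\right) \left(\left(-41\right) \left(-523\right) + 45818\right) = \left(47604 + \left(9 - 22746\right)\right) \left(21443 + 45818\right) = \left(47604 - 22737\right) 67261 = 24867 \cdot 67261 = 1672579287$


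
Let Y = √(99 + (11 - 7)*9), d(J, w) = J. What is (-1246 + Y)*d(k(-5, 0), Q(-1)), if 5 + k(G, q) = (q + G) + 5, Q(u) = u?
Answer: 6230 - 15*√15 ≈ 6171.9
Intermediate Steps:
k(G, q) = G + q (k(G, q) = -5 + ((q + G) + 5) = -5 + ((G + q) + 5) = -5 + (5 + G + q) = G + q)
Y = 3*√15 (Y = √(99 + 4*9) = √(99 + 36) = √135 = 3*√15 ≈ 11.619)
(-1246 + Y)*d(k(-5, 0), Q(-1)) = (-1246 + 3*√15)*(-5 + 0) = (-1246 + 3*√15)*(-5) = 6230 - 15*√15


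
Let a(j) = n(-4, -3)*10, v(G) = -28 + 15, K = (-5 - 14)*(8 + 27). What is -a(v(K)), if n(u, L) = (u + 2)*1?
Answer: 20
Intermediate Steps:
K = -665 (K = -19*35 = -665)
v(G) = -13
n(u, L) = 2 + u (n(u, L) = (2 + u)*1 = 2 + u)
a(j) = -20 (a(j) = (2 - 4)*10 = -2*10 = -20)
-a(v(K)) = -1*(-20) = 20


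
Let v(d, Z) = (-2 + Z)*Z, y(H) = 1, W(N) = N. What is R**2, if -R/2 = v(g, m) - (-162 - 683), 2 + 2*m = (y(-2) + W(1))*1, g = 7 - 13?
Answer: 2856100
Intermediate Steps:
g = -6
m = 0 (m = -1 + ((1 + 1)*1)/2 = -1 + (2*1)/2 = -1 + (1/2)*2 = -1 + 1 = 0)
v(d, Z) = Z*(-2 + Z)
R = -1690 (R = -2*(0*(-2 + 0) - (-162 - 683)) = -2*(0*(-2) - 1*(-845)) = -2*(0 + 845) = -2*845 = -1690)
R**2 = (-1690)**2 = 2856100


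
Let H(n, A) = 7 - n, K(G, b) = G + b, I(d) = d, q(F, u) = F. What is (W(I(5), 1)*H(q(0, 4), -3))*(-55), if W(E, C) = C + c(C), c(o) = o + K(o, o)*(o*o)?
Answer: -1540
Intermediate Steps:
c(o) = o + 2*o³ (c(o) = o + (o + o)*(o*o) = o + (2*o)*o² = o + 2*o³)
W(E, C) = 2*C + 2*C³ (W(E, C) = C + (C + 2*C³) = 2*C + 2*C³)
(W(I(5), 1)*H(q(0, 4), -3))*(-55) = ((2*1*(1 + 1²))*(7 - 1*0))*(-55) = ((2*1*(1 + 1))*(7 + 0))*(-55) = ((2*1*2)*7)*(-55) = (4*7)*(-55) = 28*(-55) = -1540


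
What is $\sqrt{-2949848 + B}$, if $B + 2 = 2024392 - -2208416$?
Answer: $\sqrt{1282958} \approx 1132.7$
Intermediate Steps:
$B = 4232806$ ($B = -2 + \left(2024392 - -2208416\right) = -2 + \left(2024392 + 2208416\right) = -2 + 4232808 = 4232806$)
$\sqrt{-2949848 + B} = \sqrt{-2949848 + 4232806} = \sqrt{1282958}$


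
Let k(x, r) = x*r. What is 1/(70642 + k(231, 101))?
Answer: 1/93973 ≈ 1.0641e-5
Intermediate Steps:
k(x, r) = r*x
1/(70642 + k(231, 101)) = 1/(70642 + 101*231) = 1/(70642 + 23331) = 1/93973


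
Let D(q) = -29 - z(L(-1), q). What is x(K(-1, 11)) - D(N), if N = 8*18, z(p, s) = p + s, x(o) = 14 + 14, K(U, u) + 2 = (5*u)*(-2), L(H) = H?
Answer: 200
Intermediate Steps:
K(U, u) = -2 - 10*u (K(U, u) = -2 + (5*u)*(-2) = -2 - 10*u)
x(o) = 28
N = 144
D(q) = -28 - q (D(q) = -29 - (-1 + q) = -29 + (1 - q) = -28 - q)
x(K(-1, 11)) - D(N) = 28 - (-28 - 1*144) = 28 - (-28 - 144) = 28 - 1*(-172) = 28 + 172 = 200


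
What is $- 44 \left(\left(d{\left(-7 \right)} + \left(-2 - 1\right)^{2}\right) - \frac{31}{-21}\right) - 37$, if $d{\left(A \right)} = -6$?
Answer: $- \frac{4913}{21} \approx -233.95$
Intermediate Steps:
$- 44 \left(\left(d{\left(-7 \right)} + \left(-2 - 1\right)^{2}\right) - \frac{31}{-21}\right) - 37 = - 44 \left(\left(-6 + \left(-2 - 1\right)^{2}\right) - \frac{31}{-21}\right) - 37 = - 44 \left(\left(-6 + \left(-3\right)^{2}\right) - - \frac{31}{21}\right) - 37 = - 44 \left(\left(-6 + 9\right) + \frac{31}{21}\right) - 37 = - 44 \left(3 + \frac{31}{21}\right) - 37 = \left(-44\right) \frac{94}{21} - 37 = - \frac{4136}{21} - 37 = - \frac{4913}{21}$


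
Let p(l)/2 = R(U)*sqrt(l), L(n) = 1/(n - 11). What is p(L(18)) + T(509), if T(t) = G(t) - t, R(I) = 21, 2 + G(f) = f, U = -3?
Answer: -2 + 6*sqrt(7) ≈ 13.875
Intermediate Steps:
G(f) = -2 + f
L(n) = 1/(-11 + n)
T(t) = -2 (T(t) = (-2 + t) - t = -2)
p(l) = 42*sqrt(l) (p(l) = 2*(21*sqrt(l)) = 42*sqrt(l))
p(L(18)) + T(509) = 42*sqrt(1/(-11 + 18)) - 2 = 42*sqrt(1/7) - 2 = 42*(sqrt(7)/7) - 2 = 6*sqrt(7) - 2 = -2 + 6*sqrt(7)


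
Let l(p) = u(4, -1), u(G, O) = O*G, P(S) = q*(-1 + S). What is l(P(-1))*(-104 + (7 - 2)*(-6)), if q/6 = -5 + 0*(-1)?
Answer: 536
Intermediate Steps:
q = -30 (q = 6*(-5 + 0*(-1)) = 6*(-5 + 0) = 6*(-5) = -30)
P(S) = 30 - 30*S (P(S) = -30*(-1 + S) = 30 - 30*S)
u(G, O) = G*O
l(p) = -4 (l(p) = 4*(-1) = -4)
l(P(-1))*(-104 + (7 - 2)*(-6)) = -4*(-104 + (7 - 2)*(-6)) = -4*(-104 + 5*(-6)) = -4*(-104 - 30) = -4*(-134) = 536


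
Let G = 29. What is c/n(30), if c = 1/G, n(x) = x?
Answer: 1/870 ≈ 0.0011494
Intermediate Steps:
c = 1/29 ≈ 0.034483
c/n(30) = (1/29)/30 = (1/29)*(1/30) = 1/870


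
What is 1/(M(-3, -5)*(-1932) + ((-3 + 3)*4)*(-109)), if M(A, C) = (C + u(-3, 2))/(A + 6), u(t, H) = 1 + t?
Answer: 1/4508 ≈ 0.00022183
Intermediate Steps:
M(A, C) = (-2 + C)/(6 + A) (M(A, C) = (C + (1 - 3))/(A + 6) = (C - 2)/(6 + A) = (-2 + C)/(6 + A))
1/(M(-3, -5)*(-1932) + ((-3 + 3)*4)*(-109)) = 1/(((-2 - 5)/(6 - 3))*(-1932) + ((-3 + 3)*4)*(-109)) = 1/((-7/3)*(-1932) + (0*4)*(-109)) = 1/(((⅓)*(-7))*(-1932) + 0*(-109)) = 1/(-7/3*(-1932) + 0) = 1/(4508 + 0) = 1/4508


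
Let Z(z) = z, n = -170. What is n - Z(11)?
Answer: -181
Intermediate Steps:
n - Z(11) = -170 - 1*11 = -170 - 11 = -181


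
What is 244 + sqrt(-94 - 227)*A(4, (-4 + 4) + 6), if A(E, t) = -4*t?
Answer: 244 - 24*I*sqrt(321) ≈ 244.0 - 430.0*I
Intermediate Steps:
244 + sqrt(-94 - 227)*A(4, (-4 + 4) + 6) = 244 + sqrt(-94 - 227)*(-4*((-4 + 4) + 6)) = 244 + sqrt(-321)*(-4*(0 + 6)) = 244 + (I*sqrt(321))*(-4*6) = 244 + (I*sqrt(321))*(-24) = 244 - 24*I*sqrt(321)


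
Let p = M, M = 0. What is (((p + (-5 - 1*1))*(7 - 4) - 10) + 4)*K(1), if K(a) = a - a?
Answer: 0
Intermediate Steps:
p = 0
K(a) = 0
(((p + (-5 - 1*1))*(7 - 4) - 10) + 4)*K(1) = (((0 + (-5 - 1*1))*(7 - 4) - 10) + 4)*0 = (((0 + (-5 - 1))*3 - 10) + 4)*0 = (((0 - 6)*3 - 10) + 4)*0 = ((-6*3 - 10) + 4)*0 = ((-18 - 10) + 4)*0 = (-28 + 4)*0 = -24*0 = 0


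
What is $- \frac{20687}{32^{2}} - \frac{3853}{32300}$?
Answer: $- \frac{168033893}{8268800} \approx -20.321$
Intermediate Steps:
$- \frac{20687}{32^{2}} - \frac{3853}{32300} = - \frac{20687}{1024} - \frac{3853}{32300} = - \frac{168033893}{8268800}$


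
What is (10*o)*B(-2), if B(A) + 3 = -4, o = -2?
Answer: 140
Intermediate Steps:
B(A) = -7 (B(A) = -3 - 4 = -7)
(10*o)*B(-2) = (10*(-2))*(-7) = -20*(-7) = 140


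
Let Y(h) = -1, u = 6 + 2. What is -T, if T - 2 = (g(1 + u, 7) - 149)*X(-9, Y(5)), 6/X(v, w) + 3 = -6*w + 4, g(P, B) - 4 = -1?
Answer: 862/7 ≈ 123.14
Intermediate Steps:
u = 8
g(P, B) = 3 (g(P, B) = 4 - 1 = 3)
X(v, w) = 6/(1 - 6*w) (X(v, w) = 6/(-3 + (-6*w + 4)) = 6/(-3 + (4 - 6*w)) = 6/(1 - 6*w))
T = -862/7 (T = 2 + (3 - 149)*(-6/(-1 + 6*(-1))) = 2 - (-876)/(-1 - 6) = 2 - (-876)/(-7) = 2 - (-876)*(-1)/7 = 2 - 146*6/7 = 2 - 876/7 = -862/7 ≈ -123.14)
-T = -1*(-862/7) = 862/7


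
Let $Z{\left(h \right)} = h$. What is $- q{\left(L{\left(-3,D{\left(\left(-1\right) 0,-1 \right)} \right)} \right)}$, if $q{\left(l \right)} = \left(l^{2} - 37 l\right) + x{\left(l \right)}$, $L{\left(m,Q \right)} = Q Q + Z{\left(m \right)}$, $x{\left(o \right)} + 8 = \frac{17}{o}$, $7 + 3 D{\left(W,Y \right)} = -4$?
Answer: $\frac{2160323}{7614} \approx 283.73$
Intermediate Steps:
$D{\left(W,Y \right)} = - \frac{11}{3}$ ($D{\left(W,Y \right)} = - \frac{7}{3} + \frac{1}{3} \left(-4\right) = - \frac{7}{3} - \frac{4}{3} = - \frac{11}{3}$)
$x{\left(o \right)} = -8 + \frac{17}{o}$
$L{\left(m,Q \right)} = m + Q^{2}$ ($L{\left(m,Q \right)} = Q Q + m = Q^{2} + m = m + Q^{2}$)
$q{\left(l \right)} = -8 + l^{2} - 37 l + \frac{17}{l}$ ($q{\left(l \right)} = \left(l^{2} - 37 l\right) - \left(8 - \frac{17}{l}\right) = -8 + l^{2} - 37 l + \frac{17}{l}$)
$- q{\left(L{\left(-3,D{\left(\left(-1\right) 0,-1 \right)} \right)} \right)} = - (-8 + \left(-3 + \left(- \frac{11}{3}\right)^{2}\right)^{2} - 37 \left(-3 + \left(- \frac{11}{3}\right)^{2}\right) + \frac{17}{-3 + \left(- \frac{11}{3}\right)^{2}}) = - (-8 + \left(-3 + \frac{121}{9}\right)^{2} - 37 \left(-3 + \frac{121}{9}\right) + \frac{17}{-3 + \frac{121}{9}}) = - (-8 + \left(\frac{94}{9}\right)^{2} - \frac{3478}{9} + \frac{17}{\frac{94}{9}}) = - (-8 + \frac{8836}{81} - \frac{3478}{9} + 17 \cdot \frac{9}{94}) = - (-8 + \frac{8836}{81} - \frac{3478}{9} + \frac{153}{94}) = \left(-1\right) \left(- \frac{2160323}{7614}\right) = \frac{2160323}{7614}$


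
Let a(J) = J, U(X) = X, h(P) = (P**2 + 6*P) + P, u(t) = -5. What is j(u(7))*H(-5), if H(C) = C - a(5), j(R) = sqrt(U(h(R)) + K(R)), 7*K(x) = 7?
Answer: -30*I ≈ -30.0*I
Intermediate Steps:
h(P) = P**2 + 7*P
K(x) = 1 (K(x) = (1/7)*7 = 1)
j(R) = sqrt(1 + R*(7 + R)) (j(R) = sqrt(R*(7 + R) + 1) = sqrt(1 + R*(7 + R)))
H(C) = -5 + C (H(C) = C - 1*5 = C - 5 = -5 + C)
j(u(7))*H(-5) = sqrt(1 - 5*(7 - 5))*(-5 - 5) = sqrt(1 - 5*2)*(-10) = sqrt(1 - 10)*(-10) = sqrt(-9)*(-10) = (3*I)*(-10) = -30*I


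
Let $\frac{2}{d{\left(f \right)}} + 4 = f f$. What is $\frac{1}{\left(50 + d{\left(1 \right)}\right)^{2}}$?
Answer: $\frac{9}{21904} \approx 0.00041088$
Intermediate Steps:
$d{\left(f \right)} = \frac{2}{-4 + f^{2}}$ ($d{\left(f \right)} = \frac{2}{-4 + f f} = \frac{2}{-4 + f^{2}}$)
$\frac{1}{\left(50 + d{\left(1 \right)}\right)^{2}} = \frac{1}{\left(50 + \frac{2}{-4 + 1^{2}}\right)^{2}} = \frac{1}{\left(50 + \frac{2}{-4 + 1}\right)^{2}} = \frac{1}{\left(50 + \frac{2}{-3}\right)^{2}} = \frac{1}{\left(50 + 2 \left(- \frac{1}{3}\right)\right)^{2}} = \frac{1}{\left(50 - \frac{2}{3}\right)^{2}} = \frac{1}{\left(\frac{148}{3}\right)^{2}} = \frac{1}{\frac{21904}{9}} = \frac{9}{21904}$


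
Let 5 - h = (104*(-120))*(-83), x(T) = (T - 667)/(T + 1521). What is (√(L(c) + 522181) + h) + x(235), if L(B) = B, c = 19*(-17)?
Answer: -454731673/439 + √521858 ≈ -1.0351e+6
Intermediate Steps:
c = -323
x(T) = (-667 + T)/(1521 + T)
h = -1035835 (h = 5 - 104*(-120)*(-83) = 5 - (-12480)*(-83) = 5 - 1*1035840 = 5 - 1035840 = -1035835)
(√(L(c) + 522181) + h) + x(235) = (√(-323 + 522181) - 1035835) + (-667 + 235)/(1521 + 235) = (√521858 - 1035835) - 432/1756 = (-1035835 + √521858) + (1/1756)*(-432) = (-1035835 + √521858) - 108/439 = -454731673/439 + √521858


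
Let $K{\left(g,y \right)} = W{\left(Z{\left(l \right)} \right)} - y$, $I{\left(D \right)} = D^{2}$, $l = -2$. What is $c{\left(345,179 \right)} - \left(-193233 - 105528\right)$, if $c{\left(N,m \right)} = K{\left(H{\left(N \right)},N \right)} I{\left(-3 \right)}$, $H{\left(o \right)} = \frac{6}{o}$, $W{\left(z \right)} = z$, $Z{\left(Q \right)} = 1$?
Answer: $295665$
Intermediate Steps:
$K{\left(g,y \right)} = 1 - y$
$c{\left(N,m \right)} = 9 - 9 N$ ($c{\left(N,m \right)} = \left(1 - N\right) \left(-3\right)^{2} = \left(1 - N\right) 9 = 9 - 9 N$)
$c{\left(345,179 \right)} - \left(-193233 - 105528\right) = \left(9 - 3105\right) - \left(-193233 - 105528\right) = -3096 - -298761 = -3096 + 298761 = 295665$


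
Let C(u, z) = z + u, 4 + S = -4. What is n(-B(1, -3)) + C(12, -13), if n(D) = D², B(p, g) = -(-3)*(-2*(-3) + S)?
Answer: 35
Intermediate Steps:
S = -8 (S = -4 - 4 = -8)
C(u, z) = u + z
B(p, g) = -6 (B(p, g) = -(-3)*(-2*(-3) - 8) = -(-3)*(6 - 8) = -(-3)*(-2) = -1*6 = -6)
n(-B(1, -3)) + C(12, -13) = (-1*(-6))² + (12 - 13) = 6² - 1 = 36 - 1 = 35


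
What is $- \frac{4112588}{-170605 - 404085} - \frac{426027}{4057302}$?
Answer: $\frac{2740196343491}{388615147730} \approx 7.0512$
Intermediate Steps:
$- \frac{4112588}{-170605 - 404085} - \frac{426027}{4057302} = - \frac{4112588}{-574690} - \frac{142009}{1352434} = \left(-4112588\right) \left(- \frac{1}{574690}\right) - \frac{142009}{1352434} = \frac{2056294}{287345} - \frac{142009}{1352434} = \frac{2740196343491}{388615147730}$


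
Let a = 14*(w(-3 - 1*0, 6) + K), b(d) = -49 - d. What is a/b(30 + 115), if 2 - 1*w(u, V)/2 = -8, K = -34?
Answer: 98/97 ≈ 1.0103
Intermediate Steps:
w(u, V) = 20 (w(u, V) = 4 - 2*(-8) = 4 + 16 = 20)
a = -196 (a = 14*(20 - 34) = 14*(-14) = -196)
a/b(30 + 115) = -196/(-49 - (30 + 115)) = -196/(-49 - 1*145) = -196/(-49 - 145) = -196/(-194) = -196*(-1/194) = 98/97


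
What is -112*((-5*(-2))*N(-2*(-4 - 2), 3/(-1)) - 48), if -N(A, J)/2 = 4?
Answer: 14336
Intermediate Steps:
N(A, J) = -8 (N(A, J) = -2*4 = -8)
-112*((-5*(-2))*N(-2*(-4 - 2), 3/(-1)) - 48) = -112*(-5*(-2)*(-8) - 48) = -112*(10*(-8) - 48) = -112*(-80 - 48) = -112*(-128) = 14336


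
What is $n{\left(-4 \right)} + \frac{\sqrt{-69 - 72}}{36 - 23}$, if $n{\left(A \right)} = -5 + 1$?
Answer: $-4 + \frac{i \sqrt{141}}{13} \approx -4.0 + 0.91341 i$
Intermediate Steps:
$n{\left(A \right)} = -4$
$n{\left(-4 \right)} + \frac{\sqrt{-69 - 72}}{36 - 23} = -4 + \frac{\sqrt{-69 - 72}}{36 - 23} = -4 + \frac{\sqrt{-141}}{13} = -4 + i \sqrt{141} \cdot \frac{1}{13} = -4 + \frac{i \sqrt{141}}{13}$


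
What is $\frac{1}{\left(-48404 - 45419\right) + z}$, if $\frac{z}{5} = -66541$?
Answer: $- \frac{1}{426528} \approx -2.3445 \cdot 10^{-6}$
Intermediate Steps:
$z = -332705$ ($z = 5 \left(-66541\right) = -332705$)
$\frac{1}{\left(-48404 - 45419\right) + z} = \frac{1}{\left(-48404 - 45419\right) - 332705} = \frac{1}{-93823 - 332705} = \frac{1}{-426528} = - \frac{1}{426528}$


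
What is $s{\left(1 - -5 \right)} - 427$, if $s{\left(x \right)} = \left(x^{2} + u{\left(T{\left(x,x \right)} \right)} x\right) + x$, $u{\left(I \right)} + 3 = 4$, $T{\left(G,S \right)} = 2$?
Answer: $-379$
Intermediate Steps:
$u{\left(I \right)} = 1$ ($u{\left(I \right)} = -3 + 4 = 1$)
$s{\left(x \right)} = x^{2} + 2 x$ ($s{\left(x \right)} = \left(x^{2} + 1 x\right) + x = \left(x^{2} + x\right) + x = \left(x + x^{2}\right) + x = x^{2} + 2 x$)
$s{\left(1 - -5 \right)} - 427 = \left(1 - -5\right) \left(2 + \left(1 - -5\right)\right) - 427 = \left(1 + 5\right) \left(2 + \left(1 + 5\right)\right) - 427 = 6 \left(2 + 6\right) - 427 = 6 \cdot 8 - 427 = 48 - 427 = -379$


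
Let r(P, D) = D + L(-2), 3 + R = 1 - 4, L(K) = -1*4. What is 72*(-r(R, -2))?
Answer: 432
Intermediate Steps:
L(K) = -4
R = -6 (R = -3 + (1 - 4) = -3 - 3 = -6)
r(P, D) = -4 + D (r(P, D) = D - 4 = -4 + D)
72*(-r(R, -2)) = 72*(-(-4 - 2)) = 72*(-1*(-6)) = 72*6 = 432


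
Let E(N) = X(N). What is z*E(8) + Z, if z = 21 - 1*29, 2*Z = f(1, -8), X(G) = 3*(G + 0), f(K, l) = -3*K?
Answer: -387/2 ≈ -193.50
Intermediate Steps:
X(G) = 3*G
E(N) = 3*N
Z = -3/2 (Z = (-3*1)/2 = (½)*(-3) = -3/2 ≈ -1.5000)
z = -8 (z = 21 - 29 = -8)
z*E(8) + Z = -24*8 - 3/2 = -8*24 - 3/2 = -192 - 3/2 = -387/2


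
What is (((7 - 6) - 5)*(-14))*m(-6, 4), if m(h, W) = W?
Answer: 224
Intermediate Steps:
(((7 - 6) - 5)*(-14))*m(-6, 4) = (((7 - 6) - 5)*(-14))*4 = ((1 - 5)*(-14))*4 = -4*(-14)*4 = 56*4 = 224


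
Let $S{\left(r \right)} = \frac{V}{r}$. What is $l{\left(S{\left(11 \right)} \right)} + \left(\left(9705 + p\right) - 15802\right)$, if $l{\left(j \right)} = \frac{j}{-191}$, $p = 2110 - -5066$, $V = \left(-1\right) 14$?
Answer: $\frac{2266993}{2101} \approx 1079.0$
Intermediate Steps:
$V = -14$
$p = 7176$ ($p = 2110 + 5066 = 7176$)
$S{\left(r \right)} = - \frac{14}{r}$
$l{\left(j \right)} = - \frac{j}{191}$ ($l{\left(j \right)} = j \left(- \frac{1}{191}\right) = - \frac{j}{191}$)
$l{\left(S{\left(11 \right)} \right)} + \left(\left(9705 + p\right) - 15802\right) = - \frac{\left(-14\right) \frac{1}{11}}{191} + \left(\left(9705 + 7176\right) - 15802\right) = - \frac{\left(-14\right) \frac{1}{11}}{191} + \left(16881 - 15802\right) = \left(- \frac{1}{191}\right) \left(- \frac{14}{11}\right) + 1079 = \frac{14}{2101} + 1079 = \frac{2266993}{2101}$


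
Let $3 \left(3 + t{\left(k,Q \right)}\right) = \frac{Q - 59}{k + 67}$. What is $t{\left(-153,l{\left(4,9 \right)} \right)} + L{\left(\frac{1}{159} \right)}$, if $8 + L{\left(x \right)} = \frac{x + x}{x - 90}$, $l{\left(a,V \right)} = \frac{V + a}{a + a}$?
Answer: $- \frac{106102611}{9844592} \approx -10.778$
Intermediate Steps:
$l{\left(a,V \right)} = \frac{V + a}{2 a}$
$t{\left(k,Q \right)} = -3 + \frac{-59 + Q}{3 \left(67 + k\right)}$ ($t{\left(k,Q \right)} = -3 + \frac{\left(Q - 59\right) \frac{1}{k + 67}}{3} = -3 + \frac{\left(-59 + Q\right) \frac{1}{67 + k}}{3} = -3 + \frac{\frac{1}{67 + k} \left(-59 + Q\right)}{3} = -3 + \frac{-59 + Q}{3 \left(67 + k\right)}$)
$L{\left(x \right)} = -8 + \frac{2 x}{-90 + x}$ ($L{\left(x \right)} = -8 + \frac{x + x}{x - 90} = -8 + \frac{2 x}{-90 + x}$)
$t{\left(-153,l{\left(4,9 \right)} \right)} + L{\left(\frac{1}{159} \right)} = \frac{-662 + \frac{9 + 4}{2 \cdot 4} - -1377}{3 \left(67 - 153\right)} + \frac{6 \left(120 - \frac{1}{159}\right)}{-90 + \frac{1}{159}} = \frac{-662 + \frac{1}{2} \cdot \frac{1}{4} \cdot 13 + 1377}{3 \left(-86\right)} + \frac{6 \left(120 - \frac{1}{159}\right)}{-90 + \frac{1}{159}} = \frac{1}{3} \left(- \frac{1}{86}\right) \left(-662 + \frac{13}{8} + 1377\right) + \frac{6 \left(120 - \frac{1}{159}\right)}{- \frac{14309}{159}} = \frac{1}{3} \left(- \frac{1}{86}\right) \frac{5733}{8} + 6 \left(- \frac{159}{14309}\right) \frac{19079}{159} = - \frac{1911}{688} - \frac{114474}{14309} = - \frac{106102611}{9844592}$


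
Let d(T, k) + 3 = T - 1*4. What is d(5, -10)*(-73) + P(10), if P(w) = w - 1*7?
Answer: 149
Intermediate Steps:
P(w) = -7 + w (P(w) = w - 7 = -7 + w)
d(T, k) = -7 + T (d(T, k) = -3 + (T - 1*4) = -3 + (T - 4) = -3 + (-4 + T) = -7 + T)
d(5, -10)*(-73) + P(10) = (-7 + 5)*(-73) + (-7 + 10) = -2*(-73) + 3 = 146 + 3 = 149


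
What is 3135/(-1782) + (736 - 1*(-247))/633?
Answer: -2351/11394 ≈ -0.20634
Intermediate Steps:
3135/(-1782) + (736 - 1*(-247))/633 = 3135*(-1/1782) + (736 + 247)*(1/633) = -95/54 + 983*(1/633) = -95/54 + 983/633 = -2351/11394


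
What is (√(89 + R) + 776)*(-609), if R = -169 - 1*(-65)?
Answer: -472584 - 609*I*√15 ≈ -4.7258e+5 - 2358.6*I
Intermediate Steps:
R = -104 (R = -169 + 65 = -104)
(√(89 + R) + 776)*(-609) = (√(89 - 104) + 776)*(-609) = (√(-15) + 776)*(-609) = (I*√15 + 776)*(-609) = (776 + I*√15)*(-609) = -472584 - 609*I*√15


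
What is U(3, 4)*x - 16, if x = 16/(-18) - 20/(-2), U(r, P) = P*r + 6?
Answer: 148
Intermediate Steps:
U(r, P) = 6 + P*r
x = 82/9 (x = 16*(-1/18) - 20*(-½) = -8/9 + 10 = 82/9 ≈ 9.1111)
U(3, 4)*x - 16 = (6 + 4*3)*(82/9) - 16 = (6 + 12)*(82/9) - 16 = 18*(82/9) - 16 = 164 - 16 = 148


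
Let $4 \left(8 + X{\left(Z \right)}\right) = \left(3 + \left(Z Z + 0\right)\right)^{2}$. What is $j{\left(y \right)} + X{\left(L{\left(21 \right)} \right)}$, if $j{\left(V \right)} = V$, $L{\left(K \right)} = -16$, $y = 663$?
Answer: $\frac{69701}{4} \approx 17425.0$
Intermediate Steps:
$X{\left(Z \right)} = -8 + \frac{\left(3 + Z^{2}\right)^{2}}{4}$ ($X{\left(Z \right)} = -8 + \frac{\left(3 + \left(Z Z + 0\right)\right)^{2}}{4} = -8 + \frac{\left(3 + \left(Z^{2} + 0\right)\right)^{2}}{4} = -8 + \frac{\left(3 + Z^{2}\right)^{2}}{4}$)
$j{\left(y \right)} + X{\left(L{\left(21 \right)} \right)} = 663 - \left(8 - \frac{\left(3 + \left(-16\right)^{2}\right)^{2}}{4}\right) = 663 - \left(8 - \frac{\left(3 + 256\right)^{2}}{4}\right) = 663 - \left(8 - \frac{259^{2}}{4}\right) = 663 + \left(-8 + \frac{1}{4} \cdot 67081\right) = 663 + \left(-8 + \frac{67081}{4}\right) = 663 + \frac{67049}{4} = \frac{69701}{4}$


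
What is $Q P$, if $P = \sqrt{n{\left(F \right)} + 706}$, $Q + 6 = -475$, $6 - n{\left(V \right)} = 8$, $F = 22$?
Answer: $- 3848 \sqrt{11} \approx -12762.0$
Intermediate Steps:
$n{\left(V \right)} = -2$ ($n{\left(V \right)} = 6 - 8 = -2$)
$Q = -481$ ($Q = -6 - 475 = -481$)
$P = 8 \sqrt{11}$ ($P = \sqrt{-2 + 706} = \sqrt{704} = 8 \sqrt{11} \approx 26.533$)
$Q P = - 481 \cdot 8 \sqrt{11} = - 3848 \sqrt{11}$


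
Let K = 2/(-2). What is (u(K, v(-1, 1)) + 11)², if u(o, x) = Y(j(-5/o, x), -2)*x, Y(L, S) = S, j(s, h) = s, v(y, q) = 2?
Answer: 49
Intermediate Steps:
K = -1 (K = 2*(-½) = -1)
u(o, x) = -2*x
(u(K, v(-1, 1)) + 11)² = (-2*2 + 11)² = (-4 + 11)² = 7² = 49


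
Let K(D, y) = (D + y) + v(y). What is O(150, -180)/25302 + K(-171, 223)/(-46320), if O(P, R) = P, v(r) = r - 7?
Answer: 6961/48832860 ≈ 0.00014255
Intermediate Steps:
v(r) = -7 + r
K(D, y) = -7 + D + 2*y (K(D, y) = (D + y) + (-7 + y) = -7 + D + 2*y)
O(150, -180)/25302 + K(-171, 223)/(-46320) = 150/25302 + (-7 - 171 + 2*223)/(-46320) = 150*(1/25302) + (-7 - 171 + 446)*(-1/46320) = 25/4217 + 268*(-1/46320) = 25/4217 - 67/11580 = 6961/48832860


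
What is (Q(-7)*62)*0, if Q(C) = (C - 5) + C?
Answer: 0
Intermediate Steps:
Q(C) = -5 + 2*C (Q(C) = (-5 + C) + C = -5 + 2*C)
(Q(-7)*62)*0 = ((-5 + 2*(-7))*62)*0 = ((-5 - 14)*62)*0 = -19*62*0 = -1178*0 = 0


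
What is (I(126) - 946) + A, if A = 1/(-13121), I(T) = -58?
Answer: -13173485/13121 ≈ -1004.0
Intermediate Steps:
A = -1/13121 ≈ -7.6214e-5
(I(126) - 946) + A = (-58 - 946) - 1/13121 = -1004 - 1/13121 = -13173485/13121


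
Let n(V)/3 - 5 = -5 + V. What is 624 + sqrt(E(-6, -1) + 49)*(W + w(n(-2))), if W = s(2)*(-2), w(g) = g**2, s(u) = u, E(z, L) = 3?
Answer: 624 + 64*sqrt(13) ≈ 854.75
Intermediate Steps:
n(V) = 3*V (n(V) = 15 + 3*(-5 + V) = 15 + (-15 + 3*V) = 3*V)
W = -4 (W = 2*(-2) = -4)
624 + sqrt(E(-6, -1) + 49)*(W + w(n(-2))) = 624 + sqrt(3 + 49)*(-4 + (3*(-2))**2) = 624 + sqrt(52)*(-4 + (-6)**2) = 624 + (2*sqrt(13))*(-4 + 36) = 624 + (2*sqrt(13))*32 = 624 + 64*sqrt(13)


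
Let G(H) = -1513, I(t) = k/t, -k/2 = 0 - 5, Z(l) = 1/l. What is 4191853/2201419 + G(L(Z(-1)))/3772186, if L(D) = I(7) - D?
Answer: 1437192586701/754923811994 ≈ 1.9038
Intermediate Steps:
k = 10 (k = -2*(0 - 5) = -2*(-5) = 10)
I(t) = 10/t
L(D) = 10/7 - D
4191853/2201419 + G(L(Z(-1)))/3772186 = 4191853/2201419 - 1513/3772186 = 1437192586701/754923811994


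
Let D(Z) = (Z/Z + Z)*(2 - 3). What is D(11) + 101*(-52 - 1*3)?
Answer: -5567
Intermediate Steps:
D(Z) = -1 - Z (D(Z) = (1 + Z)*(-1) = -1 - Z)
D(11) + 101*(-52 - 1*3) = (-1 - 1*11) + 101*(-52 - 1*3) = (-1 - 11) + 101*(-52 - 3) = -12 + 101*(-55) = -12 - 5555 = -5567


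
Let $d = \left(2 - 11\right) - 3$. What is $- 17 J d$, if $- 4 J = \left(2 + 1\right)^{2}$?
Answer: $-459$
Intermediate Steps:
$J = - \frac{9}{4}$ ($J = - \frac{\left(2 + 1\right)^{2}}{4} = - \frac{3^{2}}{4} = \left(- \frac{1}{4}\right) 9 = - \frac{9}{4} \approx -2.25$)
$d = -12$ ($d = -9 - 3 = -12$)
$- 17 J d = \left(-17\right) \left(- \frac{9}{4}\right) \left(-12\right) = \frac{153}{4} \left(-12\right) = -459$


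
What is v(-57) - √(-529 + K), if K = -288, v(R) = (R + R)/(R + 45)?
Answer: 19/2 - I*√817 ≈ 9.5 - 28.583*I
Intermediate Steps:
v(R) = 2*R/(45 + R) (v(R) = (2*R)/(45 + R) = 2*R/(45 + R))
v(-57) - √(-529 + K) = 2*(-57)/(45 - 57) - √(-529 - 288) = 2*(-57)/(-12) - √(-817) = 2*(-57)*(-1/12) - I*√817 = 19/2 - I*√817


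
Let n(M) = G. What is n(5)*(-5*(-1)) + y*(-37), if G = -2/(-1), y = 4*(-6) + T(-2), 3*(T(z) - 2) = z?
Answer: 2546/3 ≈ 848.67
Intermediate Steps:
T(z) = 2 + z/3
y = -68/3 (y = 4*(-6) + (2 + (⅓)*(-2)) = -24 + (2 - ⅔) = -24 + 4/3 = -68/3 ≈ -22.667)
G = 2 (G = -2*(-1) = 2)
n(M) = 2
n(5)*(-5*(-1)) + y*(-37) = 2*(-5*(-1)) - 68/3*(-37) = 2*5 + 2516/3 = 10 + 2516/3 = 2546/3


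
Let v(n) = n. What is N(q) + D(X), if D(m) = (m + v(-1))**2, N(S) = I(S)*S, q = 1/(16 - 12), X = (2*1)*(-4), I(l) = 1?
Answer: 325/4 ≈ 81.250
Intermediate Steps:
X = -8 (X = 2*(-4) = -8)
q = 1/4 ≈ 0.25000
N(S) = S (N(S) = 1*S = S)
D(m) = (-1 + m)**2 (D(m) = (m - 1)**2 = (-1 + m)**2)
N(q) + D(X) = 1/4 + (-1 - 8)**2 = 1/4 + (-9)**2 = 1/4 + 81 = 325/4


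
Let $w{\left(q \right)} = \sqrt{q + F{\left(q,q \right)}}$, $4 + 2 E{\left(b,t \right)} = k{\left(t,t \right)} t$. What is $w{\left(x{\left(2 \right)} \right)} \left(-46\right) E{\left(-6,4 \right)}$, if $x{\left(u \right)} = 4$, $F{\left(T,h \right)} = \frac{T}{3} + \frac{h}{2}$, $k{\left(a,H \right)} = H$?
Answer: $- 92 \sqrt{66} \approx -747.41$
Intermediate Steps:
$F{\left(T,h \right)} = \frac{h}{2} + \frac{T}{3}$ ($F{\left(T,h \right)} = T \frac{1}{3} + h \frac{1}{2} = \frac{T}{3} + \frac{h}{2} = \frac{h}{2} + \frac{T}{3}$)
$E{\left(b,t \right)} = -2 + \frac{t^{2}}{2}$ ($E{\left(b,t \right)} = -2 + \frac{t t}{2} = -2 + \frac{t^{2}}{2}$)
$w{\left(q \right)} = \frac{\sqrt{66} \sqrt{q}}{6}$ ($w{\left(q \right)} = \sqrt{q + \left(\frac{q}{2} + \frac{q}{3}\right)} = \sqrt{q + \frac{5 q}{6}} = \sqrt{\frac{11 q}{6}} = \frac{\sqrt{66} \sqrt{q}}{6}$)
$w{\left(x{\left(2 \right)} \right)} \left(-46\right) E{\left(-6,4 \right)} = \frac{\sqrt{66} \sqrt{4}}{6} \left(-46\right) \left(-2 + \frac{4^{2}}{2}\right) = \frac{1}{6} \sqrt{66} \cdot 2 \left(-46\right) \left(-2 + \frac{1}{2} \cdot 16\right) = \frac{\sqrt{66}}{3} \left(-46\right) \left(-2 + 8\right) = - \frac{46 \sqrt{66}}{3} \cdot 6 = - 92 \sqrt{66}$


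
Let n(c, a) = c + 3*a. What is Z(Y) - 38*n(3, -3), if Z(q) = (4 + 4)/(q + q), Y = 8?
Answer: 457/2 ≈ 228.50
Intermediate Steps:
Z(q) = 4/q (Z(q) = 8/((2*q)) = 8*(1/(2*q)) = 4/q)
Z(Y) - 38*n(3, -3) = 4/8 - 38*(3 + 3*(-3)) = 4*(⅛) - 38*(3 - 9) = ½ - 38*(-6) = ½ + 228 = 457/2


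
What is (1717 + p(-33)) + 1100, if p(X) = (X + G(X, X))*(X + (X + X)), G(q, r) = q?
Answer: 9351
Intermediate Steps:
p(X) = 6*X**2 (p(X) = (X + X)*(X + (X + X)) = (2*X)*(X + 2*X) = (2*X)*(3*X) = 6*X**2)
(1717 + p(-33)) + 1100 = (1717 + 6*(-33)**2) + 1100 = (1717 + 6*1089) + 1100 = (1717 + 6534) + 1100 = 8251 + 1100 = 9351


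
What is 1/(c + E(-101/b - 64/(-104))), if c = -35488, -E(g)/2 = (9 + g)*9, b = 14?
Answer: -91/3233341 ≈ -2.8144e-5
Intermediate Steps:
E(g) = -162 - 18*g (E(g) = -2*(9 + g)*9 = -2*(81 + 9*g) = -162 - 18*g)
1/(c + E(-101/b - 64/(-104))) = 1/(-35488 + (-162 - 18*(-101/14 - 64/(-104)))) = 1/(-35488 + (-162 - 18*(-101*1/14 - 64*(-1/104)))) = 1/(-35488 + (-162 - 18*(-101/14 + 8/13))) = 1/(-35488 + (-162 - 18*(-1201/182))) = 1/(-35488 + (-162 + 10809/91)) = 1/(-35488 - 3933/91) = 1/(-3233341/91) = -91/3233341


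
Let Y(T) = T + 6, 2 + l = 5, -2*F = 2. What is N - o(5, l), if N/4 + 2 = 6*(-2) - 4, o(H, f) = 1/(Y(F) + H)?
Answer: -721/10 ≈ -72.100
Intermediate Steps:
F = -1 (F = -½*2 = -1)
l = 3 (l = -2 + 5 = 3)
Y(T) = 6 + T
o(H, f) = 1/(5 + H) (o(H, f) = 1/((6 - 1) + H) = 1/(5 + H))
N = -72 (N = -8 + 4*(6*(-2) - 4) = -8 + 4*(-12 - 4) = -8 + 4*(-16) = -8 - 64 = -72)
N - o(5, l) = -72 - 1/(5 + 5) = -72 - 1/10 = -72 - 1*⅒ = -72 - ⅒ = -721/10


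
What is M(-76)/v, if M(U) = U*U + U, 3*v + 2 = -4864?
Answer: -2850/811 ≈ -3.5142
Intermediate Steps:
v = -1622 (v = -⅔ + (⅓)*(-4864) = -⅔ - 4864/3 = -1622)
M(U) = U + U² (M(U) = U² + U = U + U²)
M(-76)/v = -76*(1 - 76)/(-1622) = -76*(-75)*(-1/1622) = 5700*(-1/1622) = -2850/811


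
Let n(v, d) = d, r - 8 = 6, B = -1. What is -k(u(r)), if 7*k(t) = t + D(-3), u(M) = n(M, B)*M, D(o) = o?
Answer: 17/7 ≈ 2.4286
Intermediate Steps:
r = 14 (r = 8 + 6 = 14)
u(M) = -M
k(t) = -3/7 + t/7 (k(t) = (t - 3)/7 = (-3 + t)/7 = -3/7 + t/7)
-k(u(r)) = -(-3/7 + (-1*14)/7) = -(-3/7 + (⅐)*(-14)) = -(-3/7 - 2) = -1*(-17/7) = 17/7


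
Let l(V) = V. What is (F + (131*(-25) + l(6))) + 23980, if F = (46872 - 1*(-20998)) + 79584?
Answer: 168165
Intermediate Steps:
F = 147454 (F = (46872 + 20998) + 79584 = 67870 + 79584 = 147454)
(F + (131*(-25) + l(6))) + 23980 = (147454 + (131*(-25) + 6)) + 23980 = (147454 + (-3275 + 6)) + 23980 = (147454 - 3269) + 23980 = 144185 + 23980 = 168165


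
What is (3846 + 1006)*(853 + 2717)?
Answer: 17321640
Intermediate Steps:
(3846 + 1006)*(853 + 2717) = 4852*3570 = 17321640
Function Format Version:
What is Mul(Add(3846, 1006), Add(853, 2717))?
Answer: 17321640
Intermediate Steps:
Mul(Add(3846, 1006), Add(853, 2717)) = Mul(4852, 3570) = 17321640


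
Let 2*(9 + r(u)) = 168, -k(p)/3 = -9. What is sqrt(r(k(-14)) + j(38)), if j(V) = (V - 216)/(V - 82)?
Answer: sqrt(38258)/22 ≈ 8.8907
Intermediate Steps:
j(V) = (-216 + V)/(-82 + V)
k(p) = 27 (k(p) = -3*(-9) = 27)
r(u) = 75 (r(u) = -9 + (1/2)*168 = -9 + 84 = 75)
sqrt(r(k(-14)) + j(38)) = sqrt(75 + (-216 + 38)/(-82 + 38)) = sqrt(75 - 178/(-44)) = sqrt(75 - 1/44*(-178)) = sqrt(75 + 89/22) = sqrt(1739/22) = sqrt(38258)/22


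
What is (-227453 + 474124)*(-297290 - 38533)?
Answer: -82837795233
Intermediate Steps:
(-227453 + 474124)*(-297290 - 38533) = 246671*(-335823) = -82837795233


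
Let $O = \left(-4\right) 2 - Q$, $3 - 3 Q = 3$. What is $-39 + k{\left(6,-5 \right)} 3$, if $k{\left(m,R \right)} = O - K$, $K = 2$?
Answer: $-69$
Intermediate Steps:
$Q = 0$ ($Q = 1 - 1 = 0$)
$O = -8$ ($O = \left(-4\right) 2 - 0 = -8 + 0 = -8$)
$k{\left(m,R \right)} = -10$ ($k{\left(m,R \right)} = -8 - 2 = -10$)
$-39 + k{\left(6,-5 \right)} 3 = -39 - 30 = -69$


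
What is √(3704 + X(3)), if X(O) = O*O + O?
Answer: 2*√929 ≈ 60.959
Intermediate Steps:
X(O) = O + O² (X(O) = O² + O = O + O²)
√(3704 + X(3)) = √(3704 + 3*(1 + 3)) = √(3704 + 3*4) = √(3704 + 12) = √3716 = 2*√929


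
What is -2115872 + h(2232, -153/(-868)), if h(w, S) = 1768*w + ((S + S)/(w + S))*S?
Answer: 171008879136617/93431954 ≈ 1.8303e+6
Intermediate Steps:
h(w, S) = 1768*w + 2*S²/(S + w) (h(w, S) = 1768*w + ((2*S)/(S + w))*S = 1768*w + (2*S/(S + w))*S = 1768*w + 2*S²/(S + w))
-2115872 + h(2232, -153/(-868)) = -2115872 + 2*((-153/(-868))² + 884*2232² + 884*(-153/(-868))*2232)/(-153/(-868) + 2232) = -2115872 + 2*((-153*(-1/868))² + 884*4981824 + 884*(-153*(-1/868))*2232)/(-153*(-1/868) + 2232) = -2115872 + 2*((153/868)² + 4403932416 + 884*(153/868)*2232)/(153/868 + 2232) = -2115872 + 2*(23409/753424 + 4403932416 + 2434536/7)/(1937529/868) = -2115872 + 2*(868/1937529)*(3318290410594545/753424) = -2115872 + 368698934510505/93431954 = 171008879136617/93431954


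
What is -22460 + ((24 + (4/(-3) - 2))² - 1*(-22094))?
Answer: 550/9 ≈ 61.111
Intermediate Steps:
-22460 + ((24 + (4/(-3) - 2))² - 1*(-22094)) = -22460 + ((24 + (4*(-⅓) - 2))² + 22094) = -22460 + ((24 + (-4/3 - 2))² + 22094) = -22460 + ((24 - 10/3)² + 22094) = -22460 + ((62/3)² + 22094) = -22460 + (3844/9 + 22094) = -22460 + 202690/9 = 550/9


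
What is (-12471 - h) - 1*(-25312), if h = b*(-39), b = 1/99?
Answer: 423766/33 ≈ 12841.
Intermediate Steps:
b = 1/99 ≈ 0.010101
h = -13/33 (h = (1/99)*(-39) = -13/33 ≈ -0.39394)
(-12471 - h) - 1*(-25312) = (-12471 - 1*(-13/33)) - 1*(-25312) = (-12471 + 13/33) + 25312 = -411530/33 + 25312 = 423766/33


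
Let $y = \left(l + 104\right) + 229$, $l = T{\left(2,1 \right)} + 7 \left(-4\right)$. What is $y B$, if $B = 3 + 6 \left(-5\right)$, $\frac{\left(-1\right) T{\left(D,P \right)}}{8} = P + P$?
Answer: $-7803$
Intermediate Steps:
$T{\left(D,P \right)} = - 16 P$ ($T{\left(D,P \right)} = - 8 \left(P + P\right) = - 8 \cdot 2 P = - 16 P$)
$B = -27$ ($B = 3 - 30 = -27$)
$l = -44$ ($l = \left(-16\right) 1 + 7 \left(-4\right) = -16 - 28 = -44$)
$y = 289$ ($y = \left(-44 + 104\right) + 229 = 60 + 229 = 289$)
$y B = 289 \left(-27\right) = -7803$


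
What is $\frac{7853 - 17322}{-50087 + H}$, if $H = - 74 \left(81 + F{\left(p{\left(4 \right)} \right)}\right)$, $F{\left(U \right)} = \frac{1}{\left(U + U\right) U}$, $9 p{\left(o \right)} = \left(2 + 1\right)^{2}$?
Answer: $\frac{9469}{56118} \approx 0.16873$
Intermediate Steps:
$p{\left(o \right)} = 1$ ($p{\left(o \right)} = \frac{\left(2 + 1\right)^{2}}{9} = \frac{3^{2}}{9} = \frac{1}{9} \cdot 9 = 1$)
$F{\left(U \right)} = \frac{1}{2 U^{2}}$ ($F{\left(U \right)} = \frac{1}{2 U U} = \frac{1}{2 U^{2}}$)
$H = -6031$ ($H = - 74 \left(81 + \frac{1}{2 \cdot 1}\right) = - 74 \left(81 + \frac{1}{2} \cdot 1\right) = - 74 \left(81 + \frac{1}{2}\right) = \left(-74\right) \frac{163}{2} = -6031$)
$\frac{7853 - 17322}{-50087 + H} = \frac{7853 - 17322}{-50087 - 6031} = - \frac{9469}{-56118} = \left(-9469\right) \left(- \frac{1}{56118}\right) = \frac{9469}{56118}$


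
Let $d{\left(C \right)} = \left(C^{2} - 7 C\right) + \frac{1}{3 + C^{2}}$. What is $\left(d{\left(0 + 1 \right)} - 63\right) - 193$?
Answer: $- \frac{1047}{4} \approx -261.75$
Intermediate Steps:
$d{\left(C \right)} = C^{2} + \frac{1}{3 + C^{2}} - 7 C$
$\left(d{\left(0 + 1 \right)} - 63\right) - 193 = \left(\frac{1 + \left(0 + 1\right)^{4} - 21 \left(0 + 1\right) - 7 \left(0 + 1\right)^{3} + 3 \left(0 + 1\right)^{2}}{3 + \left(0 + 1\right)^{2}} - 63\right) - 193 = \left(\frac{1 + 1^{4} - 21 - 7 \cdot 1^{3} + 3 \cdot 1^{2}}{3 + 1^{2}} - 63\right) - 193 = \left(\frac{1 + 1 - 21 - 7 + 3 \cdot 1}{3 + 1} - 63\right) - 193 = \left(\frac{1 + 1 - 21 - 7 + 3}{4} - 63\right) - 193 = \left(\frac{1}{4} \left(-23\right) - 63\right) - 193 = \left(- \frac{23}{4} - 63\right) - 193 = - \frac{275}{4} - 193 = - \frac{1047}{4}$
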